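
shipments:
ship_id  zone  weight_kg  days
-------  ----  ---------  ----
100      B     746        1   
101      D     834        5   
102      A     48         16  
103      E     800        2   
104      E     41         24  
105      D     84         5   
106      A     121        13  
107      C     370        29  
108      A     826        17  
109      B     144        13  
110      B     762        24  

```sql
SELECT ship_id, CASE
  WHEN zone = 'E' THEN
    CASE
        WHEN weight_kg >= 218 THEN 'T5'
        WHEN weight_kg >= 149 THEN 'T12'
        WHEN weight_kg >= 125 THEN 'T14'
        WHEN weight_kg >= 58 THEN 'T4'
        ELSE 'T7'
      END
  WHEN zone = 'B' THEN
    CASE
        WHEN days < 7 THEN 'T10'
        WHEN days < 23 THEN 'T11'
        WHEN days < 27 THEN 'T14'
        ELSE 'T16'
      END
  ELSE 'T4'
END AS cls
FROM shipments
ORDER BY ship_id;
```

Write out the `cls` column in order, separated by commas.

T10, T4, T4, T5, T7, T4, T4, T4, T4, T11, T14

ship_id=100: zone='B' → inner[days < 7] → T10
ship_id=101: zone='D' → outer ELSE → T4
ship_id=102: zone='A' → outer ELSE → T4
ship_id=103: zone='E' → inner[weight_kg >= 218] → T5
ship_id=104: zone='E' → inner[ELSE] → T7
ship_id=105: zone='D' → outer ELSE → T4
ship_id=106: zone='A' → outer ELSE → T4
ship_id=107: zone='C' → outer ELSE → T4
ship_id=108: zone='A' → outer ELSE → T4
ship_id=109: zone='B' → inner[days < 23] → T11
ship_id=110: zone='B' → inner[days < 27] → T14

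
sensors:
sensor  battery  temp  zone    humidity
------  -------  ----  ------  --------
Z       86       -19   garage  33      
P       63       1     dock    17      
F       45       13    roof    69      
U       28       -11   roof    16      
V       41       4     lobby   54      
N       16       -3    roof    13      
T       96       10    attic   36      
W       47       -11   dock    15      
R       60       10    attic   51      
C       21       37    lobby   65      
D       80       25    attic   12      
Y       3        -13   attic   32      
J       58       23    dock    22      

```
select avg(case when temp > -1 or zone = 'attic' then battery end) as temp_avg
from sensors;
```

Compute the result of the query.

51.8888888889

sensor=Z: ✗
sensor=P: ✓ → 63
sensor=F: ✓ → 45
sensor=U: ✗
sensor=V: ✓ → 41
sensor=N: ✗
sensor=T: ✓ → 96
sensor=W: ✗
sensor=R: ✓ → 60
sensor=C: ✓ → 21
sensor=D: ✓ → 80
sensor=Y: ✓ → 3
sensor=J: ✓ → 58
temp_avg = (63 + 45 + 41 + 96 + 60 + 21 + 80 + 3 + 58) / 9 = 51.8888888889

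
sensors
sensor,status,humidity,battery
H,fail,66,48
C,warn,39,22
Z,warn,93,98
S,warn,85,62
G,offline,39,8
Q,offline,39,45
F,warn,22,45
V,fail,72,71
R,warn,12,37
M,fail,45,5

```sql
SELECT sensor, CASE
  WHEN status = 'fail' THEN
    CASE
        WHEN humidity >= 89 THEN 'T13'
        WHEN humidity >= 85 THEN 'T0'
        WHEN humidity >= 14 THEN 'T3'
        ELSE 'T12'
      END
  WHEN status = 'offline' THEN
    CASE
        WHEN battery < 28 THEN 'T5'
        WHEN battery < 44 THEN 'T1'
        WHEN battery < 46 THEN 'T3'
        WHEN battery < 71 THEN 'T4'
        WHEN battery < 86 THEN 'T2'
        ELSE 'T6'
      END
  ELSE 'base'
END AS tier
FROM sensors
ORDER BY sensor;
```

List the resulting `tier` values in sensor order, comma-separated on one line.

sensor=C: status='warn' → outer ELSE → base
sensor=F: status='warn' → outer ELSE → base
sensor=G: status='offline' → inner[battery < 28] → T5
sensor=H: status='fail' → inner[humidity >= 14] → T3
sensor=M: status='fail' → inner[humidity >= 14] → T3
sensor=Q: status='offline' → inner[battery < 46] → T3
sensor=R: status='warn' → outer ELSE → base
sensor=S: status='warn' → outer ELSE → base
sensor=V: status='fail' → inner[humidity >= 14] → T3
sensor=Z: status='warn' → outer ELSE → base

base, base, T5, T3, T3, T3, base, base, T3, base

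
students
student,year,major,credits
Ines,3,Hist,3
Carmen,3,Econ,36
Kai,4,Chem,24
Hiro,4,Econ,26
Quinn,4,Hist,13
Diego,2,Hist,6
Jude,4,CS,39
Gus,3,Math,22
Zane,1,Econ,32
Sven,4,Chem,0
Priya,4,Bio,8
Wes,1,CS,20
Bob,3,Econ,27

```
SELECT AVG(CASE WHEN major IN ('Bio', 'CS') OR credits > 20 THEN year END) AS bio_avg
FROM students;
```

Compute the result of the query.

student=Ines: ✗
student=Carmen: ✓ → 3
student=Kai: ✓ → 4
student=Hiro: ✓ → 4
student=Quinn: ✗
student=Diego: ✗
student=Jude: ✓ → 4
student=Gus: ✓ → 3
student=Zane: ✓ → 1
student=Sven: ✗
student=Priya: ✓ → 4
student=Wes: ✓ → 1
student=Bob: ✓ → 3
bio_avg = (3 + 4 + 4 + 4 + 3 + 1 + 4 + 1 + 3) / 9 = 3

3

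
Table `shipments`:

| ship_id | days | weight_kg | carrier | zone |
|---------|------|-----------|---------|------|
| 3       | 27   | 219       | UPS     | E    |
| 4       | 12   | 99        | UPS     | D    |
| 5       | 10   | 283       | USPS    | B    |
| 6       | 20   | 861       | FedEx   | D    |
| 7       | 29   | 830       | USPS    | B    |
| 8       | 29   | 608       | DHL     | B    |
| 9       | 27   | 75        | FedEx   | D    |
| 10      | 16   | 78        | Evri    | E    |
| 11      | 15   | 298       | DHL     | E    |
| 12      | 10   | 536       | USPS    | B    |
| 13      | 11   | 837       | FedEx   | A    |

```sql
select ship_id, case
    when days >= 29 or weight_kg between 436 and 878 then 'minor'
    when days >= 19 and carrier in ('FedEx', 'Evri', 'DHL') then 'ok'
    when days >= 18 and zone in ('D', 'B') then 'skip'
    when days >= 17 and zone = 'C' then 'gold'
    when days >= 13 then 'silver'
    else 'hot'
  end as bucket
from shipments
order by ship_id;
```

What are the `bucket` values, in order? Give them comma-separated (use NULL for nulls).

silver, hot, hot, minor, minor, minor, ok, silver, silver, minor, minor

ship_id=3: days >= 13 → silver
ship_id=4: ELSE → hot
ship_id=5: ELSE → hot
ship_id=6: days >= 29 or weight_kg between 436 and 878 → minor
ship_id=7: days >= 29 or weight_kg between 436 and 878 → minor
ship_id=8: days >= 29 or weight_kg between 436 and 878 → minor
ship_id=9: days >= 19 and carrier in ('FedEx', 'Evri', 'DHL') → ok
ship_id=10: days >= 13 → silver
ship_id=11: days >= 13 → silver
ship_id=12: days >= 29 or weight_kg between 436 and 878 → minor
ship_id=13: days >= 29 or weight_kg between 436 and 878 → minor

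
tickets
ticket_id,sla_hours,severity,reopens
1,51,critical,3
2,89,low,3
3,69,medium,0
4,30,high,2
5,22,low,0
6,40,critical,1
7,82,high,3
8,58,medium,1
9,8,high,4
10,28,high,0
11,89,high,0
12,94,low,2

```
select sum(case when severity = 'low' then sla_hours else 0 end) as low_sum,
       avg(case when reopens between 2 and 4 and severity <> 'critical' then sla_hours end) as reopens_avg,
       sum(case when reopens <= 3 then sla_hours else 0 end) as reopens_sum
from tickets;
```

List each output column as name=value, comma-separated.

[low_sum: severity = 'low']
ticket_id=1: ✗
ticket_id=2: ✓ → 89
ticket_id=3: ✗
ticket_id=4: ✗
ticket_id=5: ✓ → 22
ticket_id=6: ✗
ticket_id=7: ✗
ticket_id=8: ✗
ticket_id=9: ✗
ticket_id=10: ✗
ticket_id=11: ✗
ticket_id=12: ✓ → 94
low_sum = 89 + 22 + 94 = 205
—
[reopens_avg: reopens between 2 and 4 and severity <> 'critical']
ticket_id=1: ✗
ticket_id=2: ✓ → 89
ticket_id=3: ✗
ticket_id=4: ✓ → 30
ticket_id=5: ✗
ticket_id=6: ✗
ticket_id=7: ✓ → 82
ticket_id=8: ✗
ticket_id=9: ✓ → 8
ticket_id=10: ✗
ticket_id=11: ✗
ticket_id=12: ✓ → 94
reopens_avg = (89 + 30 + 82 + 8 + 94) / 5 = 60.6
—
[reopens_sum: reopens <= 3]
ticket_id=1: ✓ → 51
ticket_id=2: ✓ → 89
ticket_id=3: ✓ → 69
ticket_id=4: ✓ → 30
ticket_id=5: ✓ → 22
ticket_id=6: ✓ → 40
ticket_id=7: ✓ → 82
ticket_id=8: ✓ → 58
ticket_id=9: ✗
ticket_id=10: ✓ → 28
ticket_id=11: ✓ → 89
ticket_id=12: ✓ → 94
reopens_sum = 51 + 89 + 69 + 30 + 22 + 40 + 82 + 58 + 28 + 89 + 94 = 652

low_sum=205, reopens_avg=60.6, reopens_sum=652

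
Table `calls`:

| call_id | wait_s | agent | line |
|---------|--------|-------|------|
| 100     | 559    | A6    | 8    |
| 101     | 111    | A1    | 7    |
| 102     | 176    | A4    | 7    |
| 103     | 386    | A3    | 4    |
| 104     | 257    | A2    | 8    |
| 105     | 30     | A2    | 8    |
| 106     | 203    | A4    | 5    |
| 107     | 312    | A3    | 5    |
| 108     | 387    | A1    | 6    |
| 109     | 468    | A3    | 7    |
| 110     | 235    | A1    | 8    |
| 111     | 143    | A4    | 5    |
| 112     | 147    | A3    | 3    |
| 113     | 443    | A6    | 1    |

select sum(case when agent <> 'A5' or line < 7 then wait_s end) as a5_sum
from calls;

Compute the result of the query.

call_id=100: ✓ → 559
call_id=101: ✓ → 111
call_id=102: ✓ → 176
call_id=103: ✓ → 386
call_id=104: ✓ → 257
call_id=105: ✓ → 30
call_id=106: ✓ → 203
call_id=107: ✓ → 312
call_id=108: ✓ → 387
call_id=109: ✓ → 468
call_id=110: ✓ → 235
call_id=111: ✓ → 143
call_id=112: ✓ → 147
call_id=113: ✓ → 443
a5_sum = 559 + 111 + 176 + 386 + 257 + 30 + 203 + 312 + 387 + 468 + 235 + 143 + 147 + 443 = 3857

3857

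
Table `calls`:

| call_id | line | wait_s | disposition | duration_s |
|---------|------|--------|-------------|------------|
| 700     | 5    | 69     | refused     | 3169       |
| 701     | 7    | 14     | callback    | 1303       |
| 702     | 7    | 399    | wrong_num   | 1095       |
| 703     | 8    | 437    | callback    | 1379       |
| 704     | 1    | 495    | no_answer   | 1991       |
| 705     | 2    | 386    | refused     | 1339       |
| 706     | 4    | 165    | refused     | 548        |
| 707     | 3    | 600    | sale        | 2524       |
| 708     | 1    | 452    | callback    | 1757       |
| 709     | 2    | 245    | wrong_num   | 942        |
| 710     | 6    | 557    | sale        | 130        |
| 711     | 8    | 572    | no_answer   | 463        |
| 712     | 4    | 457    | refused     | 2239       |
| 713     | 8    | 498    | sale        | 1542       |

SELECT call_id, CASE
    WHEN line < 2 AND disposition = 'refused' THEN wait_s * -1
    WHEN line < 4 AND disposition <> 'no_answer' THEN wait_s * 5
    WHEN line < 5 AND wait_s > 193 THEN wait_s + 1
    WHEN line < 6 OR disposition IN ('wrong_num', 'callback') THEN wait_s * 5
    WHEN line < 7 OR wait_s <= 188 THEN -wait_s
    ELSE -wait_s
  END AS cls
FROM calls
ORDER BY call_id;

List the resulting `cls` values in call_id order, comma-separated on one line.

345, 70, 1995, 2185, 496, 1930, 825, 3000, 2260, 1225, -557, -572, 458, -498

call_id=700: line < 6 OR disposition IN ('wrong_num', 'callback') → 345
call_id=701: line < 6 OR disposition IN ('wrong_num', 'callback') → 70
call_id=702: line < 6 OR disposition IN ('wrong_num', 'callback') → 1995
call_id=703: line < 6 OR disposition IN ('wrong_num', 'callback') → 2185
call_id=704: line < 5 AND wait_s > 193 → 496
call_id=705: line < 4 AND disposition <> 'no_answer' → 1930
call_id=706: line < 6 OR disposition IN ('wrong_num', 'callback') → 825
call_id=707: line < 4 AND disposition <> 'no_answer' → 3000
call_id=708: line < 4 AND disposition <> 'no_answer' → 2260
call_id=709: line < 4 AND disposition <> 'no_answer' → 1225
call_id=710: line < 7 OR wait_s <= 188 → -557
call_id=711: ELSE → -572
call_id=712: line < 5 AND wait_s > 193 → 458
call_id=713: ELSE → -498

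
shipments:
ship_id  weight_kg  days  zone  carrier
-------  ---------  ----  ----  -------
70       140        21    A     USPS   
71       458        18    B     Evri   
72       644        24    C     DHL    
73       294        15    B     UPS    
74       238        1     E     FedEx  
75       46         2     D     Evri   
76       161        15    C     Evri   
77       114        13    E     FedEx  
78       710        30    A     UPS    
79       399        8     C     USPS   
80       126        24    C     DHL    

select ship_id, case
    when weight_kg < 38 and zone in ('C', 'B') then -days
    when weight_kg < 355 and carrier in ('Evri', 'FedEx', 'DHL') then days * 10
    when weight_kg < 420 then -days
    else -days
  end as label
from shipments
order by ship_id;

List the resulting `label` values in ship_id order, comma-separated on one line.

-21, -18, -24, -15, 10, 20, 150, 130, -30, -8, 240

ship_id=70: weight_kg < 420 → -21
ship_id=71: ELSE → -18
ship_id=72: ELSE → -24
ship_id=73: weight_kg < 420 → -15
ship_id=74: weight_kg < 355 and carrier in ('Evri', 'FedEx', 'DHL') → 10
ship_id=75: weight_kg < 355 and carrier in ('Evri', 'FedEx', 'DHL') → 20
ship_id=76: weight_kg < 355 and carrier in ('Evri', 'FedEx', 'DHL') → 150
ship_id=77: weight_kg < 355 and carrier in ('Evri', 'FedEx', 'DHL') → 130
ship_id=78: ELSE → -30
ship_id=79: weight_kg < 420 → -8
ship_id=80: weight_kg < 355 and carrier in ('Evri', 'FedEx', 'DHL') → 240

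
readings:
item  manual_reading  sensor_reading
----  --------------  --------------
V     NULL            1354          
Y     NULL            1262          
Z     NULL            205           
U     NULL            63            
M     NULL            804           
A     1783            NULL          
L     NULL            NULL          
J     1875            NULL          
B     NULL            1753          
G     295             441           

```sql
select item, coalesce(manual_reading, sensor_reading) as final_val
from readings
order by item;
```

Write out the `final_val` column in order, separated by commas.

item=A: manual_reading=1783 → 1783
item=B: manual_reading=NULL, sensor_reading=1753 → 1753
item=G: manual_reading=295 → 295
item=J: manual_reading=1875 → 1875
item=L: manual_reading=NULL, sensor_reading=NULL (all NULL) → NULL
item=M: manual_reading=NULL, sensor_reading=804 → 804
item=U: manual_reading=NULL, sensor_reading=63 → 63
item=V: manual_reading=NULL, sensor_reading=1354 → 1354
item=Y: manual_reading=NULL, sensor_reading=1262 → 1262
item=Z: manual_reading=NULL, sensor_reading=205 → 205

1783, 1753, 295, 1875, NULL, 804, 63, 1354, 1262, 205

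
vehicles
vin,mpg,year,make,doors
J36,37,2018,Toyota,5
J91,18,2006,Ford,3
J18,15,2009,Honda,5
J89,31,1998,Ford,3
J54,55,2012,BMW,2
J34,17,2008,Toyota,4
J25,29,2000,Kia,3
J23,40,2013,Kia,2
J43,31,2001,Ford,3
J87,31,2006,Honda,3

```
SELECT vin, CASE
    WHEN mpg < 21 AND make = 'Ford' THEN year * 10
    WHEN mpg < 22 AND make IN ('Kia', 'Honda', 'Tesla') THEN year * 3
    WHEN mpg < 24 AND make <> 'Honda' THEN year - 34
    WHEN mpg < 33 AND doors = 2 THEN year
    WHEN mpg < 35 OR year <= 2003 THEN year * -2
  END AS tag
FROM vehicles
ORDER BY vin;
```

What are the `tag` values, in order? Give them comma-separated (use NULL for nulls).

6027, NULL, -4000, 1974, NULL, -4002, NULL, -4012, -3996, 20060

vin=J18: mpg < 22 AND make IN ('Kia', 'Honda', 'Tesla') → 6027
vin=J23: (no match → NULL) → NULL
vin=J25: mpg < 35 OR year <= 2003 → -4000
vin=J34: mpg < 24 AND make <> 'Honda' → 1974
vin=J36: (no match → NULL) → NULL
vin=J43: mpg < 35 OR year <= 2003 → -4002
vin=J54: (no match → NULL) → NULL
vin=J87: mpg < 35 OR year <= 2003 → -4012
vin=J89: mpg < 35 OR year <= 2003 → -3996
vin=J91: mpg < 21 AND make = 'Ford' → 20060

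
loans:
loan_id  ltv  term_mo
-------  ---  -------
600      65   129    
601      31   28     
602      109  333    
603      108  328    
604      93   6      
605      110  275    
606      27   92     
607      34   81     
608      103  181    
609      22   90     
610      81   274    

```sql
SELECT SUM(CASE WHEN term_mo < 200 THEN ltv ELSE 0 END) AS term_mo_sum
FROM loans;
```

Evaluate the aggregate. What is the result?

loan_id=600: ✓ → 65
loan_id=601: ✓ → 31
loan_id=602: ✗
loan_id=603: ✗
loan_id=604: ✓ → 93
loan_id=605: ✗
loan_id=606: ✓ → 27
loan_id=607: ✓ → 34
loan_id=608: ✓ → 103
loan_id=609: ✓ → 22
loan_id=610: ✗
term_mo_sum = 65 + 31 + 93 + 27 + 34 + 103 + 22 = 375

375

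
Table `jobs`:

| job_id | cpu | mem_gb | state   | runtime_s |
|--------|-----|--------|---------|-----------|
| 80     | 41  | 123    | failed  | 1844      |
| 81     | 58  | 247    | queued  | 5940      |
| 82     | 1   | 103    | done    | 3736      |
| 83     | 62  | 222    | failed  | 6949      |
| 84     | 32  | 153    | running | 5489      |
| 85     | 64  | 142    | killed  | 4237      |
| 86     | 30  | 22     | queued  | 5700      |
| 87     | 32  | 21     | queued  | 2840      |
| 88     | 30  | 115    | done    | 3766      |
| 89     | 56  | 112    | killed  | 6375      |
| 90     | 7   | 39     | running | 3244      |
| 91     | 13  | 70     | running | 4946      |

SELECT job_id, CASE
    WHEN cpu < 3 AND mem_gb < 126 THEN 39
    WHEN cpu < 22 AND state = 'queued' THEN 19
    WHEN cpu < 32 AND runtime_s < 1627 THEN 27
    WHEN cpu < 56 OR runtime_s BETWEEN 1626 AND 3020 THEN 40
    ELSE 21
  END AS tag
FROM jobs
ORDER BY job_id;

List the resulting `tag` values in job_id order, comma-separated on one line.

40, 21, 39, 21, 40, 21, 40, 40, 40, 21, 40, 40

job_id=80: cpu < 56 OR runtime_s BETWEEN 1626 AND 3020 → 40
job_id=81: ELSE → 21
job_id=82: cpu < 3 AND mem_gb < 126 → 39
job_id=83: ELSE → 21
job_id=84: cpu < 56 OR runtime_s BETWEEN 1626 AND 3020 → 40
job_id=85: ELSE → 21
job_id=86: cpu < 56 OR runtime_s BETWEEN 1626 AND 3020 → 40
job_id=87: cpu < 56 OR runtime_s BETWEEN 1626 AND 3020 → 40
job_id=88: cpu < 56 OR runtime_s BETWEEN 1626 AND 3020 → 40
job_id=89: ELSE → 21
job_id=90: cpu < 56 OR runtime_s BETWEEN 1626 AND 3020 → 40
job_id=91: cpu < 56 OR runtime_s BETWEEN 1626 AND 3020 → 40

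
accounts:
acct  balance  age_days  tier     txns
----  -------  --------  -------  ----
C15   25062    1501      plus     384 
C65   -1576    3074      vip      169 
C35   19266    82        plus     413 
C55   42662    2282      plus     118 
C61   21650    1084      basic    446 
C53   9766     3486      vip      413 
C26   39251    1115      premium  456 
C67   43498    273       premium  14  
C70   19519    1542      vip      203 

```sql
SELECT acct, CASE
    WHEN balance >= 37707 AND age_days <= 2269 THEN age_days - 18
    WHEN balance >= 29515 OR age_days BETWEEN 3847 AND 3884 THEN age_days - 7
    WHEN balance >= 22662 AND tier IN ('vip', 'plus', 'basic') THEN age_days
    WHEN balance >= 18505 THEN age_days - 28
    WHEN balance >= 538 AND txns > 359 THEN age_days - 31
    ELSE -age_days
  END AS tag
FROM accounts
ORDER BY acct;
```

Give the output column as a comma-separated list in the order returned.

acct=C15: balance >= 22662 AND tier IN ('vip', 'plus', 'basic') → 1501
acct=C26: balance >= 37707 AND age_days <= 2269 → 1097
acct=C35: balance >= 18505 → 54
acct=C53: balance >= 538 AND txns > 359 → 3455
acct=C55: balance >= 29515 OR age_days BETWEEN 3847 AND 3884 → 2275
acct=C61: balance >= 18505 → 1056
acct=C65: ELSE → -3074
acct=C67: balance >= 37707 AND age_days <= 2269 → 255
acct=C70: balance >= 18505 → 1514

1501, 1097, 54, 3455, 2275, 1056, -3074, 255, 1514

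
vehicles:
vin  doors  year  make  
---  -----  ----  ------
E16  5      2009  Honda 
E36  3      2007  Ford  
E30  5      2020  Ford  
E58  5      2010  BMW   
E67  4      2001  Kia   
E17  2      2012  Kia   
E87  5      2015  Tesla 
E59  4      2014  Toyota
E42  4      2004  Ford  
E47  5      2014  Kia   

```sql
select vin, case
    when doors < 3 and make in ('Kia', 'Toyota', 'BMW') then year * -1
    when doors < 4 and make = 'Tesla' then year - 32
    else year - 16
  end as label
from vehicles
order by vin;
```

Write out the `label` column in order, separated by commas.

vin=E16: ELSE → 1993
vin=E17: doors < 3 and make in ('Kia', 'Toyota', 'BMW') → -2012
vin=E30: ELSE → 2004
vin=E36: ELSE → 1991
vin=E42: ELSE → 1988
vin=E47: ELSE → 1998
vin=E58: ELSE → 1994
vin=E59: ELSE → 1998
vin=E67: ELSE → 1985
vin=E87: ELSE → 1999

1993, -2012, 2004, 1991, 1988, 1998, 1994, 1998, 1985, 1999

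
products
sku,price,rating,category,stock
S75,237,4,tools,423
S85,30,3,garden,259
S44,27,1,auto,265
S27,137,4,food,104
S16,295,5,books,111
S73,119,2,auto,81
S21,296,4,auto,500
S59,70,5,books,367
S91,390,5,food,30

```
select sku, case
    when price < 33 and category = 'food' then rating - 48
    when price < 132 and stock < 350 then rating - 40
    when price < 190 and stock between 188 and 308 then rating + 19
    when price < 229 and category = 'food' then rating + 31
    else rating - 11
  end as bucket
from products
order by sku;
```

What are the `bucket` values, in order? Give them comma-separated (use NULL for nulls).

sku=S16: ELSE → -6
sku=S21: ELSE → -7
sku=S27: price < 229 and category = 'food' → 35
sku=S44: price < 132 and stock < 350 → -39
sku=S59: ELSE → -6
sku=S73: price < 132 and stock < 350 → -38
sku=S75: ELSE → -7
sku=S85: price < 132 and stock < 350 → -37
sku=S91: ELSE → -6

-6, -7, 35, -39, -6, -38, -7, -37, -6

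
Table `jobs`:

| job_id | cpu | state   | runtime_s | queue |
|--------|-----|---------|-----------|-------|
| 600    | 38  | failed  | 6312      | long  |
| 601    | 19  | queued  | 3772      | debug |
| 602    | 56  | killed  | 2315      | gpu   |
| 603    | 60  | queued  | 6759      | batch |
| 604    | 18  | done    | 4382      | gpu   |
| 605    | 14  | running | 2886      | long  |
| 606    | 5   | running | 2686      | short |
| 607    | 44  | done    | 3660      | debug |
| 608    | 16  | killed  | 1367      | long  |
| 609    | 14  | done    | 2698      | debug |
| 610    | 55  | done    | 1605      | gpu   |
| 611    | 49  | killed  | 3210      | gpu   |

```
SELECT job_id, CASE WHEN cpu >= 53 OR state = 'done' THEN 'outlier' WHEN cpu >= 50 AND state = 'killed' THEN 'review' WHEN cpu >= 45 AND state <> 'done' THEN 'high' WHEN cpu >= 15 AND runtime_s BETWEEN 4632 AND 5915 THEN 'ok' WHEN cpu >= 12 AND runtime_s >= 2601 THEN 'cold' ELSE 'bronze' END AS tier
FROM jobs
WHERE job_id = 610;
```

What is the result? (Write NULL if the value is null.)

outlier

job_id = 610: cpu=55, state=done, runtime_s=1605, queue=gpu.
cpu >= 53 OR state = 'done' → true → outlier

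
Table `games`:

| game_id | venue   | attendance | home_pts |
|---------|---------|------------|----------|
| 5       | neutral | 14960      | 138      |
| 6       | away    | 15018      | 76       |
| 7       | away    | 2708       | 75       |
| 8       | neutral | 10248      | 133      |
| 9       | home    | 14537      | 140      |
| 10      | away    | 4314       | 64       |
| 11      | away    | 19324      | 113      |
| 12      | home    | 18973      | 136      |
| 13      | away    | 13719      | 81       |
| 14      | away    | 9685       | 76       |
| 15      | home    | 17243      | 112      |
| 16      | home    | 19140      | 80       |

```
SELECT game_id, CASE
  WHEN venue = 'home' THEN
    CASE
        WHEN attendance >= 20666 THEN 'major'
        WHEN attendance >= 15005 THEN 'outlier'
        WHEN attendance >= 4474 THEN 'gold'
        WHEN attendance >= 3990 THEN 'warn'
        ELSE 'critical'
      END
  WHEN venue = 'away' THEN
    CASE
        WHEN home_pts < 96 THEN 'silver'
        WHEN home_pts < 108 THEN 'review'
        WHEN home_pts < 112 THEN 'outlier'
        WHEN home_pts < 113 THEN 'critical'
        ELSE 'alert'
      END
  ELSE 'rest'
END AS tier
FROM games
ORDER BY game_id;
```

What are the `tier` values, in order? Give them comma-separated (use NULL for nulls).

game_id=5: venue='neutral' → outer ELSE → rest
game_id=6: venue='away' → inner[home_pts < 96] → silver
game_id=7: venue='away' → inner[home_pts < 96] → silver
game_id=8: venue='neutral' → outer ELSE → rest
game_id=9: venue='home' → inner[attendance >= 4474] → gold
game_id=10: venue='away' → inner[home_pts < 96] → silver
game_id=11: venue='away' → inner[ELSE] → alert
game_id=12: venue='home' → inner[attendance >= 15005] → outlier
game_id=13: venue='away' → inner[home_pts < 96] → silver
game_id=14: venue='away' → inner[home_pts < 96] → silver
game_id=15: venue='home' → inner[attendance >= 15005] → outlier
game_id=16: venue='home' → inner[attendance >= 15005] → outlier

rest, silver, silver, rest, gold, silver, alert, outlier, silver, silver, outlier, outlier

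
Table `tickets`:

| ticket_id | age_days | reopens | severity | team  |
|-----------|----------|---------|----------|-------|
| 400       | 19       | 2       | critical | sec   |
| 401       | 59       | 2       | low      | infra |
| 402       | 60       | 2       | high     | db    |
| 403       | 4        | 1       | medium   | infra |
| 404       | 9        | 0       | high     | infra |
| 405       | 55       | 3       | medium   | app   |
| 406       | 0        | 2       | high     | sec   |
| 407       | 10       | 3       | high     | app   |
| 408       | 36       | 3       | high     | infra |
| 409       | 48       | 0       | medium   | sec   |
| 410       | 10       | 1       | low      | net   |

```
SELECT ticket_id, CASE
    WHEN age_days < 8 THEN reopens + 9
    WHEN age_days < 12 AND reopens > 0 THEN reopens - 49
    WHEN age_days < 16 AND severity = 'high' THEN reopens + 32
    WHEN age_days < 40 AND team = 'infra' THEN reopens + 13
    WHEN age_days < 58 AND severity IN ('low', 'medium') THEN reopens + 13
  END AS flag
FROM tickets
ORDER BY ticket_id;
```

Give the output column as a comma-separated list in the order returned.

NULL, NULL, NULL, 10, 32, 16, 11, -46, 16, 13, -48

ticket_id=400: (no match → NULL) → NULL
ticket_id=401: (no match → NULL) → NULL
ticket_id=402: (no match → NULL) → NULL
ticket_id=403: age_days < 8 → 10
ticket_id=404: age_days < 16 AND severity = 'high' → 32
ticket_id=405: age_days < 58 AND severity IN ('low', 'medium') → 16
ticket_id=406: age_days < 8 → 11
ticket_id=407: age_days < 12 AND reopens > 0 → -46
ticket_id=408: age_days < 40 AND team = 'infra' → 16
ticket_id=409: age_days < 58 AND severity IN ('low', 'medium') → 13
ticket_id=410: age_days < 12 AND reopens > 0 → -48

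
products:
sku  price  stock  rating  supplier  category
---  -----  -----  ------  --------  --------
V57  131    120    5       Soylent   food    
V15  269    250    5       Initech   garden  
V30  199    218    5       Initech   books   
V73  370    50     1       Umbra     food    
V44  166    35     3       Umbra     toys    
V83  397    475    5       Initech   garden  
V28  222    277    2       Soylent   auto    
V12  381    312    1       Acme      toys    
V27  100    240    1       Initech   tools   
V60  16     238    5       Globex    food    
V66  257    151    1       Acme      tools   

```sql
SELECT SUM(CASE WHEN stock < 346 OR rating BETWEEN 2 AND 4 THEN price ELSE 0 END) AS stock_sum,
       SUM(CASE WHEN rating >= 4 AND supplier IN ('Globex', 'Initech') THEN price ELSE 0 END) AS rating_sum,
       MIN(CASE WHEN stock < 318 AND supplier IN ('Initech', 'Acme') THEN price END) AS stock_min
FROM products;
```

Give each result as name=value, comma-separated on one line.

[stock_sum: stock < 346 OR rating BETWEEN 2 AND 4]
sku=V57: ✓ → 131
sku=V15: ✓ → 269
sku=V30: ✓ → 199
sku=V73: ✓ → 370
sku=V44: ✓ → 166
sku=V83: ✗
sku=V28: ✓ → 222
sku=V12: ✓ → 381
sku=V27: ✓ → 100
sku=V60: ✓ → 16
sku=V66: ✓ → 257
stock_sum = 131 + 269 + 199 + 370 + 166 + 222 + 381 + 100 + 16 + 257 = 2111
—
[rating_sum: rating >= 4 AND supplier IN ('Globex', 'Initech')]
sku=V57: ✗
sku=V15: ✓ → 269
sku=V30: ✓ → 199
sku=V73: ✗
sku=V44: ✗
sku=V83: ✓ → 397
sku=V28: ✗
sku=V12: ✗
sku=V27: ✗
sku=V60: ✓ → 16
sku=V66: ✗
rating_sum = 269 + 199 + 397 + 16 = 881
—
[stock_min: stock < 318 AND supplier IN ('Initech', 'Acme')]
sku=V57: ✗
sku=V15: ✓ → 269
sku=V30: ✓ → 199
sku=V73: ✗
sku=V44: ✗
sku=V83: ✗
sku=V28: ✗
sku=V12: ✓ → 381
sku=V27: ✓ → 100
sku=V60: ✗
sku=V66: ✓ → 257
stock_min = MIN(269, 199, 381, 100, 257) = 100

stock_sum=2111, rating_sum=881, stock_min=100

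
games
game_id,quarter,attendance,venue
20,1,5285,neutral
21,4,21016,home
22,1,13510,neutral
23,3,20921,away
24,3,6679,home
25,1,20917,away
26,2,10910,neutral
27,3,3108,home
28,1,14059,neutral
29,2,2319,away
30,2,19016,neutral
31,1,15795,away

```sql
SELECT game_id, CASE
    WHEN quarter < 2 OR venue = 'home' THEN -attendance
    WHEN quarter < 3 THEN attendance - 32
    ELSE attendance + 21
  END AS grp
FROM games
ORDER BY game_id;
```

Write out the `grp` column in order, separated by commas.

-5285, -21016, -13510, 20942, -6679, -20917, 10878, -3108, -14059, 2287, 18984, -15795

game_id=20: quarter < 2 OR venue = 'home' → -5285
game_id=21: quarter < 2 OR venue = 'home' → -21016
game_id=22: quarter < 2 OR venue = 'home' → -13510
game_id=23: ELSE → 20942
game_id=24: quarter < 2 OR venue = 'home' → -6679
game_id=25: quarter < 2 OR venue = 'home' → -20917
game_id=26: quarter < 3 → 10878
game_id=27: quarter < 2 OR venue = 'home' → -3108
game_id=28: quarter < 2 OR venue = 'home' → -14059
game_id=29: quarter < 3 → 2287
game_id=30: quarter < 3 → 18984
game_id=31: quarter < 2 OR venue = 'home' → -15795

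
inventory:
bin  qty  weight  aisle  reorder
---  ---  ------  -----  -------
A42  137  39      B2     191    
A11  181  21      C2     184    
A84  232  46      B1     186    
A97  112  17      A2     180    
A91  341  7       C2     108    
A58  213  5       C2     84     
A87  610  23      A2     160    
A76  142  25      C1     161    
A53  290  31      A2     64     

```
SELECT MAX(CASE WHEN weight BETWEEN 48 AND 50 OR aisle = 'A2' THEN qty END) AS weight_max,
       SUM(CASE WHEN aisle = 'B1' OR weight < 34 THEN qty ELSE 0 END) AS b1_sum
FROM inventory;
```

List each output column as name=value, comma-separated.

weight_max=610, b1_sum=2121

[weight_max: weight BETWEEN 48 AND 50 OR aisle = 'A2']
bin=A42: ✗
bin=A11: ✗
bin=A84: ✗
bin=A97: ✓ → 112
bin=A91: ✗
bin=A58: ✗
bin=A87: ✓ → 610
bin=A76: ✗
bin=A53: ✓ → 290
weight_max = MAX(112, 610, 290) = 610
—
[b1_sum: aisle = 'B1' OR weight < 34]
bin=A42: ✗
bin=A11: ✓ → 181
bin=A84: ✓ → 232
bin=A97: ✓ → 112
bin=A91: ✓ → 341
bin=A58: ✓ → 213
bin=A87: ✓ → 610
bin=A76: ✓ → 142
bin=A53: ✓ → 290
b1_sum = 181 + 232 + 112 + 341 + 213 + 610 + 142 + 290 = 2121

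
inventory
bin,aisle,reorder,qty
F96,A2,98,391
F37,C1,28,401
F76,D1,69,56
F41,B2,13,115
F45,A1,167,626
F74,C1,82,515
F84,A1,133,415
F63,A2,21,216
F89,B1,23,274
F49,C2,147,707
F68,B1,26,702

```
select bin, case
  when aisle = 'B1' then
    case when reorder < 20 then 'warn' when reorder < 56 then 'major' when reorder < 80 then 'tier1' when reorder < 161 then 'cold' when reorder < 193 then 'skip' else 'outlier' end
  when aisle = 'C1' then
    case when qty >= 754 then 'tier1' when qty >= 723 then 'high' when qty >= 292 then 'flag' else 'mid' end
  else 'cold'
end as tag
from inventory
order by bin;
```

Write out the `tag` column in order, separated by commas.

bin=F37: aisle='C1' → inner[qty >= 292] → flag
bin=F41: aisle='B2' → outer ELSE → cold
bin=F45: aisle='A1' → outer ELSE → cold
bin=F49: aisle='C2' → outer ELSE → cold
bin=F63: aisle='A2' → outer ELSE → cold
bin=F68: aisle='B1' → inner[reorder < 56] → major
bin=F74: aisle='C1' → inner[qty >= 292] → flag
bin=F76: aisle='D1' → outer ELSE → cold
bin=F84: aisle='A1' → outer ELSE → cold
bin=F89: aisle='B1' → inner[reorder < 56] → major
bin=F96: aisle='A2' → outer ELSE → cold

flag, cold, cold, cold, cold, major, flag, cold, cold, major, cold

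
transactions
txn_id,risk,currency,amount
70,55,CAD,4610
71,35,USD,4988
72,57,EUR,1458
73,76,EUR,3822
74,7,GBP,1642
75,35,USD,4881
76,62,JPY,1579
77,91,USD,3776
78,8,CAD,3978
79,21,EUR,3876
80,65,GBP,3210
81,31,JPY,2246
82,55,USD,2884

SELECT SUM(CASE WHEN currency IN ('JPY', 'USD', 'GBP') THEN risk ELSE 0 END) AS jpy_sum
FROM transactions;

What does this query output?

381

txn_id=70: ✗
txn_id=71: ✓ → 35
txn_id=72: ✗
txn_id=73: ✗
txn_id=74: ✓ → 7
txn_id=75: ✓ → 35
txn_id=76: ✓ → 62
txn_id=77: ✓ → 91
txn_id=78: ✗
txn_id=79: ✗
txn_id=80: ✓ → 65
txn_id=81: ✓ → 31
txn_id=82: ✓ → 55
jpy_sum = 35 + 7 + 35 + 62 + 91 + 65 + 31 + 55 = 381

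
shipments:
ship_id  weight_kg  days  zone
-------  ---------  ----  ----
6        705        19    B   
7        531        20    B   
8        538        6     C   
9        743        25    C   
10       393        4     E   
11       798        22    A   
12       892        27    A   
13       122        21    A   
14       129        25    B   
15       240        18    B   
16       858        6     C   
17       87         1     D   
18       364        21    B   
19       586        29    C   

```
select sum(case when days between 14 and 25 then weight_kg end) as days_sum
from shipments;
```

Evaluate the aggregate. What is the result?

3632

ship_id=6: ✓ → 705
ship_id=7: ✓ → 531
ship_id=8: ✗
ship_id=9: ✓ → 743
ship_id=10: ✗
ship_id=11: ✓ → 798
ship_id=12: ✗
ship_id=13: ✓ → 122
ship_id=14: ✓ → 129
ship_id=15: ✓ → 240
ship_id=16: ✗
ship_id=17: ✗
ship_id=18: ✓ → 364
ship_id=19: ✗
days_sum = 705 + 531 + 743 + 798 + 122 + 129 + 240 + 364 = 3632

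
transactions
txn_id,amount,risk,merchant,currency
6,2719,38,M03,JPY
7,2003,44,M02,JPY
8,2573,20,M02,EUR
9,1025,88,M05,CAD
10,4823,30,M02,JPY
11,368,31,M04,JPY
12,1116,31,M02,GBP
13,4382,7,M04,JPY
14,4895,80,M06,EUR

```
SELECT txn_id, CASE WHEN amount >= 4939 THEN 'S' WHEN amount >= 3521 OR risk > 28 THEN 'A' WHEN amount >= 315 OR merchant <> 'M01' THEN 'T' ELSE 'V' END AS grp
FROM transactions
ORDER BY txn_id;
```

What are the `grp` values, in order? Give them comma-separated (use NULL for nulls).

txn_id=6: amount >= 3521 OR risk > 28 → A
txn_id=7: amount >= 3521 OR risk > 28 → A
txn_id=8: amount >= 315 OR merchant <> 'M01' → T
txn_id=9: amount >= 3521 OR risk > 28 → A
txn_id=10: amount >= 3521 OR risk > 28 → A
txn_id=11: amount >= 3521 OR risk > 28 → A
txn_id=12: amount >= 3521 OR risk > 28 → A
txn_id=13: amount >= 3521 OR risk > 28 → A
txn_id=14: amount >= 3521 OR risk > 28 → A

A, A, T, A, A, A, A, A, A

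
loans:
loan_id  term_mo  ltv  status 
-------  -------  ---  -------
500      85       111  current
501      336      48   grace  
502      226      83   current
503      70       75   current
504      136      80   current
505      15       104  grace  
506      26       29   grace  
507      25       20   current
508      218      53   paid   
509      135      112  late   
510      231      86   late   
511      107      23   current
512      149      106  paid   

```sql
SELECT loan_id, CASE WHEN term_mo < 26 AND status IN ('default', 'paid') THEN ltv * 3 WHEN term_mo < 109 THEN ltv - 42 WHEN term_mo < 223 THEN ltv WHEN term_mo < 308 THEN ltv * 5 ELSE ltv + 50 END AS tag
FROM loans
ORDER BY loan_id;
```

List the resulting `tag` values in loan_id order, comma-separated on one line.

loan_id=500: term_mo < 109 → 69
loan_id=501: ELSE → 98
loan_id=502: term_mo < 308 → 415
loan_id=503: term_mo < 109 → 33
loan_id=504: term_mo < 223 → 80
loan_id=505: term_mo < 109 → 62
loan_id=506: term_mo < 109 → -13
loan_id=507: term_mo < 109 → -22
loan_id=508: term_mo < 223 → 53
loan_id=509: term_mo < 223 → 112
loan_id=510: term_mo < 308 → 430
loan_id=511: term_mo < 109 → -19
loan_id=512: term_mo < 223 → 106

69, 98, 415, 33, 80, 62, -13, -22, 53, 112, 430, -19, 106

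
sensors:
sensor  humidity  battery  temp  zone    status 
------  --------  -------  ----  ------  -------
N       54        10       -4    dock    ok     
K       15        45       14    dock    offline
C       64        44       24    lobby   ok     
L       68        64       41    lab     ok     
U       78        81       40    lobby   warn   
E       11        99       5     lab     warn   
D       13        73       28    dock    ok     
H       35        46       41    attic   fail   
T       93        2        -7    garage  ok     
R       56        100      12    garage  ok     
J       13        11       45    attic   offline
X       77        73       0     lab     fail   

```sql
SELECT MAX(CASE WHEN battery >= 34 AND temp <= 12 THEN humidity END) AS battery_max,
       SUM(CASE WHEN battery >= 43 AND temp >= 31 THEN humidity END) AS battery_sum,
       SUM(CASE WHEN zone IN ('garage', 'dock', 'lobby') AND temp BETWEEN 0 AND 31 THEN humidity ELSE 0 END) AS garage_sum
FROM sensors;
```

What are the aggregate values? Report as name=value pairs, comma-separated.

battery_max=77, battery_sum=181, garage_sum=148

[battery_max: battery >= 34 AND temp <= 12]
sensor=N: ✗
sensor=K: ✗
sensor=C: ✗
sensor=L: ✗
sensor=U: ✗
sensor=E: ✓ → 11
sensor=D: ✗
sensor=H: ✗
sensor=T: ✗
sensor=R: ✓ → 56
sensor=J: ✗
sensor=X: ✓ → 77
battery_max = MAX(11, 56, 77) = 77
—
[battery_sum: battery >= 43 AND temp >= 31]
sensor=N: ✗
sensor=K: ✗
sensor=C: ✗
sensor=L: ✓ → 68
sensor=U: ✓ → 78
sensor=E: ✗
sensor=D: ✗
sensor=H: ✓ → 35
sensor=T: ✗
sensor=R: ✗
sensor=J: ✗
sensor=X: ✗
battery_sum = 68 + 78 + 35 = 181
—
[garage_sum: zone IN ('garage', 'dock', 'lobby') AND temp BETWEEN 0 AND 31]
sensor=N: ✗
sensor=K: ✓ → 15
sensor=C: ✓ → 64
sensor=L: ✗
sensor=U: ✗
sensor=E: ✗
sensor=D: ✓ → 13
sensor=H: ✗
sensor=T: ✗
sensor=R: ✓ → 56
sensor=J: ✗
sensor=X: ✗
garage_sum = 15 + 64 + 13 + 56 = 148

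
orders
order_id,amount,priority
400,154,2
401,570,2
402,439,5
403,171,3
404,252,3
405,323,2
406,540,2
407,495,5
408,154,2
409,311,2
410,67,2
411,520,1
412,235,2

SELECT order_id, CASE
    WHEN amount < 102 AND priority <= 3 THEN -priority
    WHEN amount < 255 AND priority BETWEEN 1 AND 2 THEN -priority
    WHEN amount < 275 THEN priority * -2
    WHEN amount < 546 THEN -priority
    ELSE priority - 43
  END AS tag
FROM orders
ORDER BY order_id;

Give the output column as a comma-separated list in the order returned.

order_id=400: amount < 255 AND priority BETWEEN 1 AND 2 → -2
order_id=401: ELSE → -41
order_id=402: amount < 546 → -5
order_id=403: amount < 275 → -6
order_id=404: amount < 275 → -6
order_id=405: amount < 546 → -2
order_id=406: amount < 546 → -2
order_id=407: amount < 546 → -5
order_id=408: amount < 255 AND priority BETWEEN 1 AND 2 → -2
order_id=409: amount < 546 → -2
order_id=410: amount < 102 AND priority <= 3 → -2
order_id=411: amount < 546 → -1
order_id=412: amount < 255 AND priority BETWEEN 1 AND 2 → -2

-2, -41, -5, -6, -6, -2, -2, -5, -2, -2, -2, -1, -2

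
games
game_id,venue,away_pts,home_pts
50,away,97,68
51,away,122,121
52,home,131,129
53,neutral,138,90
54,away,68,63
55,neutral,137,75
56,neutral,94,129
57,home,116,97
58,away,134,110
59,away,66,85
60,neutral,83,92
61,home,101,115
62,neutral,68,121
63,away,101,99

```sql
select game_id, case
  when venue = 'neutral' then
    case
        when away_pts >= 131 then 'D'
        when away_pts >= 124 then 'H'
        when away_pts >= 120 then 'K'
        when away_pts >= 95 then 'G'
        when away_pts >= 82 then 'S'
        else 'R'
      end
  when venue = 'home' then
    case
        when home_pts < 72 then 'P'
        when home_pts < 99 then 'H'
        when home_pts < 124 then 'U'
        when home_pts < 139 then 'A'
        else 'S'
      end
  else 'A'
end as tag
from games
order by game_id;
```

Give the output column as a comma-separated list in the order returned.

game_id=50: venue='away' → outer ELSE → A
game_id=51: venue='away' → outer ELSE → A
game_id=52: venue='home' → inner[home_pts < 139] → A
game_id=53: venue='neutral' → inner[away_pts >= 131] → D
game_id=54: venue='away' → outer ELSE → A
game_id=55: venue='neutral' → inner[away_pts >= 131] → D
game_id=56: venue='neutral' → inner[away_pts >= 82] → S
game_id=57: venue='home' → inner[home_pts < 99] → H
game_id=58: venue='away' → outer ELSE → A
game_id=59: venue='away' → outer ELSE → A
game_id=60: venue='neutral' → inner[away_pts >= 82] → S
game_id=61: venue='home' → inner[home_pts < 124] → U
game_id=62: venue='neutral' → inner[ELSE] → R
game_id=63: venue='away' → outer ELSE → A

A, A, A, D, A, D, S, H, A, A, S, U, R, A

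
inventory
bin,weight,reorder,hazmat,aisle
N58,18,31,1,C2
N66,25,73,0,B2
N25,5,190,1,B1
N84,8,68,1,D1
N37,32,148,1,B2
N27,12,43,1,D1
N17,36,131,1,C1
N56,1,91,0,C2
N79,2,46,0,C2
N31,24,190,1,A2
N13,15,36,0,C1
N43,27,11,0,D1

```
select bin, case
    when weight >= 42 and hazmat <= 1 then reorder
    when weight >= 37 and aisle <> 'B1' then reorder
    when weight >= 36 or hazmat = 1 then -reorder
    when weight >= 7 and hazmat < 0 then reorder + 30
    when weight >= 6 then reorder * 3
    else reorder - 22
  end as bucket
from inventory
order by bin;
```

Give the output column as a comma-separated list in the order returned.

108, -131, -190, -43, -190, -148, 33, 69, -31, 219, 24, -68

bin=N13: weight >= 6 → 108
bin=N17: weight >= 36 or hazmat = 1 → -131
bin=N25: weight >= 36 or hazmat = 1 → -190
bin=N27: weight >= 36 or hazmat = 1 → -43
bin=N31: weight >= 36 or hazmat = 1 → -190
bin=N37: weight >= 36 or hazmat = 1 → -148
bin=N43: weight >= 6 → 33
bin=N56: ELSE → 69
bin=N58: weight >= 36 or hazmat = 1 → -31
bin=N66: weight >= 6 → 219
bin=N79: ELSE → 24
bin=N84: weight >= 36 or hazmat = 1 → -68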